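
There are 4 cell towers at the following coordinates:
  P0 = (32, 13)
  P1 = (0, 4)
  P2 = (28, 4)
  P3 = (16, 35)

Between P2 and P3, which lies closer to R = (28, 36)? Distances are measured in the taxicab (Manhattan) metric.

d(R,P2) = |28−28| + |36−4| = 0 + 32 = 32
d(R,P3) = |28−16| + |36−35| = 12 + 1 = 13
32 > 13, so P3 is closer.

P3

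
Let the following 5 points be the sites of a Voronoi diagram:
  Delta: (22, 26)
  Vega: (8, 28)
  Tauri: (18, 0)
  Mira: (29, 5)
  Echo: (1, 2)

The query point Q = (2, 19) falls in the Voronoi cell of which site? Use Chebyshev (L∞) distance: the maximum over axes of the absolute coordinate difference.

Vega

d(Q, Delta) = max(20, 7) = 20
d(Q, Vega) = max(6, 9) = 9
d(Q, Tauri) = max(16, 19) = 19
d(Q, Mira) = max(27, 14) = 27
d(Q, Echo) = max(1, 17) = 17
The smallest is to Vega, so Q lies in the Voronoi region of Vega.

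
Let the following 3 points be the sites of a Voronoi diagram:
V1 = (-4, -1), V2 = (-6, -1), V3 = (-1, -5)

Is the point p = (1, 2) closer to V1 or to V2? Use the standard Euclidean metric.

Compare squared distances:
|pV1|² = (1−(-4))² + (2−(-1))² = 25 + 9 = 34
|pV2|² = (1−(-6))² + (2−(-1))² = 49 + 9 = 58
34 < 58, so V1 is closer.

V1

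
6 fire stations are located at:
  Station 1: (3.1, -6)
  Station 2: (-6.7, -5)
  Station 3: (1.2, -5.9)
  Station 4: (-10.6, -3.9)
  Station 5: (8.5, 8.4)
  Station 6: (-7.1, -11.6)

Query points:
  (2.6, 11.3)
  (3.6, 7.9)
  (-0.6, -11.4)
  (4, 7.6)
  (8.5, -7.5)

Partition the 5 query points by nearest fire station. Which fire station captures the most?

Station 5

(2.6, 11.3) — d² to each: Station 1:299.54, Station 2:352.18, Station 3:297.8, Station 4:405.28, Station 5:43.22, Station 6:618.5 → nearest is Station 5
(3.6, 7.9) — d² to each: Station 1:193.46, Station 2:272.5, Station 3:196.2, Station 4:340.88, Station 5:24.26, Station 6:494.74 → nearest is Station 5
(-0.6, -11.4) — d² to each: Station 1:42.85, Station 2:78.17, Station 3:33.49, Station 4:156.25, Station 5:474.85, Station 6:42.29 → nearest is Station 3
(4, 7.6) — d² to each: Station 1:185.77, Station 2:273.25, Station 3:190.09, Station 4:345.41, Station 5:20.89, Station 6:491.85 → nearest is Station 5
(8.5, -7.5) — d² to each: Station 1:31.41, Station 2:237.29, Station 3:55.85, Station 4:377.77, Station 5:252.81, Station 6:260.17 → nearest is Station 1
Tally — Station 1:1, Station 3:1, Station 5:3. Station 5 captures the most (3).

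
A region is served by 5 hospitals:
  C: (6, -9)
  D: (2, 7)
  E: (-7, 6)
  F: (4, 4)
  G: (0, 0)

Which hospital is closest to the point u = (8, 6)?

Since √ is increasing, it suffices to compare squared distances:
|uC|² = (8−6)² + (6−(-9))² = 4 + 225 = 229
|uD|² = (8−2)² + (6−7)² = 36 + 1 = 37
|uE|² = (8−(-7))² + (6−6)² = 225 + 0 = 225
|uF|² = (8−4)² + (6−4)² = 16 + 4 = 20
|uG|² = (8−0)² + (6−0)² = 64 + 36 = 100
F is nearest.

F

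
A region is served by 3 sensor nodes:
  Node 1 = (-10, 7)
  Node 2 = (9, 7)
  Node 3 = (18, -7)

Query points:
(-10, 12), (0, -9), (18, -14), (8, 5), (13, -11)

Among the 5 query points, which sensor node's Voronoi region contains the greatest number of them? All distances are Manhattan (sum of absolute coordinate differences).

(-10, 12) — d to each: Node 1:5, Node 2:24, Node 3:47 → nearest is Node 1
(0, -9) — d to each: Node 1:26, Node 2:25, Node 3:20 → nearest is Node 3
(18, -14) — d to each: Node 1:49, Node 2:30, Node 3:7 → nearest is Node 3
(8, 5) — d to each: Node 1:20, Node 2:3, Node 3:22 → nearest is Node 2
(13, -11) — d to each: Node 1:41, Node 2:22, Node 3:9 → nearest is Node 3
Tally — Node 1:1, Node 2:1, Node 3:3. Node 3 captures the most (3).

Node 3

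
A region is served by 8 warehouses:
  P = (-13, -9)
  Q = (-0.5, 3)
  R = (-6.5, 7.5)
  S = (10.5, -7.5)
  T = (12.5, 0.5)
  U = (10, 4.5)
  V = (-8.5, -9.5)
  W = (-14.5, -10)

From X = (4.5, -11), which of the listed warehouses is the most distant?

R

Since √ is increasing, it suffices to compare squared distances:
|XP|² = 306.25 + 4 = 310.25
|XQ|² = 25 + 196 = 221
|XR|² = 121 + 342.25 = 463.25
|XS|² = 36 + 12.25 = 48.25
|XT|² = 64 + 132.25 = 196.25
|XU|² = 30.25 + 240.25 = 270.5
|XV|² = 169 + 2.25 = 171.25
|XW|² = 361 + 1 = 362
The largest is to R.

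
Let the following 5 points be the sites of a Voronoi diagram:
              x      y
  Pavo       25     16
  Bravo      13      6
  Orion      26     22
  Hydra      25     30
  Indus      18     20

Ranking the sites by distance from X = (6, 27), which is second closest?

Hydra

Since √ is increasing, it suffices to compare squared distances:
d²(X, Pavo) = (6−25)² + (27−16)² = 361 + 121 = 482
d²(X, Bravo) = (6−13)² + (27−6)² = 49 + 441 = 490
d²(X, Orion) = (6−26)² + (27−22)² = 400 + 25 = 425
d²(X, Hydra) = (6−25)² + (27−30)² = 361 + 9 = 370
d²(X, Indus) = (6−18)² + (27−20)² = 144 + 49 = 193
Sorted ascending: Indus, Hydra, Orion, … — the second-nearest is Hydra.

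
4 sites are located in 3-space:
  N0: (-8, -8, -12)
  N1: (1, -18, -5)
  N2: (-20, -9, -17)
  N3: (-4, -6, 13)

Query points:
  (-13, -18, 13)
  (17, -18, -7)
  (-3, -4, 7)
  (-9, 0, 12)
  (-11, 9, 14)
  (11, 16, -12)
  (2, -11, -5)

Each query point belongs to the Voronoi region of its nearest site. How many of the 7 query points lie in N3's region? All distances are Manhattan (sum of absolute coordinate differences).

(-13, -18, 13) — d to each: N0:40, N1:32, N2:46, N3:21 → nearest is N3
(17, -18, -7) — d to each: N0:40, N1:18, N2:56, N3:53 → nearest is N1
(-3, -4, 7) — d to each: N0:28, N1:30, N2:46, N3:9 → nearest is N3
(-9, 0, 12) — d to each: N0:33, N1:45, N2:49, N3:12 → nearest is N3
(-11, 9, 14) — d to each: N0:46, N1:58, N2:58, N3:23 → nearest is N3
(11, 16, -12) — d to each: N0:43, N1:51, N2:61, N3:62 → nearest is N0
(2, -11, -5) — d to each: N0:20, N1:8, N2:36, N3:29 → nearest is N1
4 of the 7 points have N3 as nearest.

4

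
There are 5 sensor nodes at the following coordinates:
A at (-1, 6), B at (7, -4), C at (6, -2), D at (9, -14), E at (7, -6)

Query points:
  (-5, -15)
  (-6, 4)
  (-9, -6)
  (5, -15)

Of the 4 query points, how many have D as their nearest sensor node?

2

(-5, -15) — d² to each: A:457, B:265, C:290, D:197, E:225 → nearest is D
(-6, 4) — d² to each: A:29, B:233, C:180, D:549, E:269 → nearest is A
(-9, -6) — d² to each: A:208, B:260, C:241, D:388, E:256 → nearest is A
(5, -15) — d² to each: A:477, B:125, C:170, D:17, E:85 → nearest is D
2 of the 4 points have D as nearest.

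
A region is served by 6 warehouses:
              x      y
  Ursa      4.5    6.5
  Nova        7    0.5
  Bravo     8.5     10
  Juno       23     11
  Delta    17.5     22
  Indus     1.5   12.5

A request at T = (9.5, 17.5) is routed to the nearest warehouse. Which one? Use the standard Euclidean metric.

Squared Euclidean distances:
d²(T, Ursa) = 25 + 121 = 146
d²(T, Nova) = 6.25 + 289 = 295.25
d²(T, Bravo) = 1 + 56.25 = 57.25
d²(T, Juno) = 182.25 + 42.25 = 224.5
d²(T, Delta) = 64 + 20.25 = 84.25
d²(T, Indus) = 64 + 25 = 89
Minimum is at Bravo.

Bravo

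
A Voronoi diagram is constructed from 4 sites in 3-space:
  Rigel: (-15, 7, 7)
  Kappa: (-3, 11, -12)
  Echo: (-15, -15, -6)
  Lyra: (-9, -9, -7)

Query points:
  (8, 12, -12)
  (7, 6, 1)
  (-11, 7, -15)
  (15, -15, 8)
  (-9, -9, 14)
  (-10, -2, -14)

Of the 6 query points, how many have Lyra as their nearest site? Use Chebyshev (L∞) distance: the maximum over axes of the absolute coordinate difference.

(8, 12, -12) — d to each: Rigel:23, Kappa:11, Echo:27, Lyra:21 → nearest is Kappa
(7, 6, 1) — d to each: Rigel:22, Kappa:13, Echo:22, Lyra:16 → nearest is Kappa
(-11, 7, -15) — d to each: Rigel:22, Kappa:8, Echo:22, Lyra:16 → nearest is Kappa
(15, -15, 8) — d to each: Rigel:30, Kappa:26, Echo:30, Lyra:24 → nearest is Lyra
(-9, -9, 14) — d to each: Rigel:16, Kappa:26, Echo:20, Lyra:21 → nearest is Rigel
(-10, -2, -14) — d to each: Rigel:21, Kappa:13, Echo:13, Lyra:7 → nearest is Lyra
2 of the 6 points have Lyra as nearest.

2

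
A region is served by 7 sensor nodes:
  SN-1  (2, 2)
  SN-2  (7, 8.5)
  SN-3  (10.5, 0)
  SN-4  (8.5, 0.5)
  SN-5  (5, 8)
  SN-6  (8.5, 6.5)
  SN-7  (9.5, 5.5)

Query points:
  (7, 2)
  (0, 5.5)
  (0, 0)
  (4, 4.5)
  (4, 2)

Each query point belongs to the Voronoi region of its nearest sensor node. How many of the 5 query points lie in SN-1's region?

(7, 2) — d² to each: SN-1:25, SN-2:42.25, SN-3:16.25, SN-4:4.5, SN-5:40, SN-6:22.5, SN-7:18.5 → nearest is SN-4
(0, 5.5) — d² to each: SN-1:16.25, SN-2:58, SN-3:140.5, SN-4:97.25, SN-5:31.25, SN-6:73.25, SN-7:90.25 → nearest is SN-1
(0, 0) — d² to each: SN-1:8, SN-2:121.25, SN-3:110.25, SN-4:72.5, SN-5:89, SN-6:114.5, SN-7:120.5 → nearest is SN-1
(4, 4.5) — d² to each: SN-1:10.25, SN-2:25, SN-3:62.5, SN-4:36.25, SN-5:13.25, SN-6:24.25, SN-7:31.25 → nearest is SN-1
(4, 2) — d² to each: SN-1:4, SN-2:51.25, SN-3:46.25, SN-4:22.5, SN-5:37, SN-6:40.5, SN-7:42.5 → nearest is SN-1
4 of the 5 points have SN-1 as nearest.

4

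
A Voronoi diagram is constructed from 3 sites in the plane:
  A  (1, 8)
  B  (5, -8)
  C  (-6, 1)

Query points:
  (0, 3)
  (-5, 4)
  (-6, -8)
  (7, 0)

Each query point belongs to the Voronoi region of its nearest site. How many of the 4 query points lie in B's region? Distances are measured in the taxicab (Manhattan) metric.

(0, 3) — d to each: A:6, B:16, C:8 → nearest is A
(-5, 4) — d to each: A:10, B:22, C:4 → nearest is C
(-6, -8) — d to each: A:23, B:11, C:9 → nearest is C
(7, 0) — d to each: A:14, B:10, C:14 → nearest is B
1 of the 4 points has B as nearest.

1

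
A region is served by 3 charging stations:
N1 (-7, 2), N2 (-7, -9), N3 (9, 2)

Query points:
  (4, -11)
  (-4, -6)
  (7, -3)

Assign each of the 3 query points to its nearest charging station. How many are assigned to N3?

1

(4, -11) — d² to each: N1:290, N2:125, N3:194 → nearest is N2
(-4, -6) — d² to each: N1:73, N2:18, N3:233 → nearest is N2
(7, -3) — d² to each: N1:221, N2:232, N3:29 → nearest is N3
1 of the 3 points has N3 as nearest.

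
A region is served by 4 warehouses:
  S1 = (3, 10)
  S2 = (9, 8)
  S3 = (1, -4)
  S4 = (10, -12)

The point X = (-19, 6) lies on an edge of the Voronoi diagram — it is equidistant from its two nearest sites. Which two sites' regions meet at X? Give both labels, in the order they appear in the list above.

S1 and S3

Squared distances from X to each site:
|XS1|² = (-19−3)² + (6−10)² = 484 + 16 = 500
|XS2|² = (-19−9)² + (6−8)² = 784 + 4 = 788
|XS3|² = (-19−1)² + (6−(-4))² = 400 + 100 = 500
|XS4|² = (-19−10)² + (6−(-12))² = 841 + 324 = 1165
X is equidistant from S1 and S3 (both at squared distance 500), and every other site is strictly farther — so X lies on the S1–S3 Voronoi edge.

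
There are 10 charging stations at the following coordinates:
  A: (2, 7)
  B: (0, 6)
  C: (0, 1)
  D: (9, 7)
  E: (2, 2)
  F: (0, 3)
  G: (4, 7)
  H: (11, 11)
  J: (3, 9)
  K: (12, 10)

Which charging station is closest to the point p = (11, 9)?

K

Squared Euclidean distances:
|pA|² = (11−2)² + (9−7)² = 81 + 4 = 85
|pB|² = (11−0)² + (9−6)² = 121 + 9 = 130
|pC|² = (11−0)² + (9−1)² = 121 + 64 = 185
|pD|² = (11−9)² + (9−7)² = 4 + 4 = 8
|pE|² = (11−2)² + (9−2)² = 81 + 49 = 130
|pF|² = (11−0)² + (9−3)² = 121 + 36 = 157
|pG|² = (11−4)² + (9−7)² = 49 + 4 = 53
|pH|² = (11−11)² + (9−11)² = 0 + 4 = 4
|pJ|² = (11−3)² + (9−9)² = 64 + 0 = 64
|pK|² = (11−12)² + (9−10)² = 1 + 1 = 2
Minimum is at K.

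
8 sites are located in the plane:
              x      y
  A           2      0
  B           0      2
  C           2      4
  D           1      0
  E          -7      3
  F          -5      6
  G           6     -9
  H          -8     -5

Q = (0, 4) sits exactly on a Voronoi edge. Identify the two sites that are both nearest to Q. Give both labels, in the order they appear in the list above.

Squared distances from Q to each site:
|QA|² = (0−2)² + (4−0)² = 4 + 16 = 20
|QB|² = (0−0)² + (4−2)² = 0 + 4 = 4
|QC|² = (0−2)² + (4−4)² = 4 + 0 = 4
|QD|² = (0−1)² + (4−0)² = 1 + 16 = 17
|QE|² = (0−(-7))² + (4−3)² = 49 + 1 = 50
|QF|² = (0−(-5))² + (4−6)² = 25 + 4 = 29
|QG|² = (0−6)² + (4−(-9))² = 36 + 169 = 205
|QH|² = (0−(-8))² + (4−(-5))² = 64 + 81 = 145
Q is equidistant from B and C (both at squared distance 4), and every other site is strictly farther — so Q lies on the B–C Voronoi edge.

B and C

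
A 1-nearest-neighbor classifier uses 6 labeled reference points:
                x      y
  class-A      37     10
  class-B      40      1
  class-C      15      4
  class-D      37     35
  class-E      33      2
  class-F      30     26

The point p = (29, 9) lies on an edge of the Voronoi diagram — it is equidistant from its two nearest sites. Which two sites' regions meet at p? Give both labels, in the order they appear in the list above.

class-A and class-E

Squared distances from p to each site:
d²(p, class-A) = 64 + 1 = 65
d²(p, class-B) = 121 + 64 = 185
d²(p, class-C) = 196 + 25 = 221
d²(p, class-D) = 64 + 676 = 740
d²(p, class-E) = 16 + 49 = 65
d²(p, class-F) = 1 + 289 = 290
p is equidistant from class-A and class-E (both at squared distance 65), and every other site is strictly farther — so p lies on the class-A–class-E Voronoi edge.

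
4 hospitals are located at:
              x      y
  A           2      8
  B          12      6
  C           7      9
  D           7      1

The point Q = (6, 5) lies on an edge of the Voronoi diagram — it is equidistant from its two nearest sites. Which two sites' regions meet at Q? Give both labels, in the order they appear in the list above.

Squared distances from Q to each site:
|QA|² = (6−2)² + (5−8)² = 16 + 9 = 25
|QB|² = (6−12)² + (5−6)² = 36 + 1 = 37
|QC|² = (6−7)² + (5−9)² = 1 + 16 = 17
|QD|² = (6−7)² + (5−1)² = 1 + 16 = 17
Q is equidistant from C and D (both at squared distance 17), and every other site is strictly farther — so Q lies on the C–D Voronoi edge.

C and D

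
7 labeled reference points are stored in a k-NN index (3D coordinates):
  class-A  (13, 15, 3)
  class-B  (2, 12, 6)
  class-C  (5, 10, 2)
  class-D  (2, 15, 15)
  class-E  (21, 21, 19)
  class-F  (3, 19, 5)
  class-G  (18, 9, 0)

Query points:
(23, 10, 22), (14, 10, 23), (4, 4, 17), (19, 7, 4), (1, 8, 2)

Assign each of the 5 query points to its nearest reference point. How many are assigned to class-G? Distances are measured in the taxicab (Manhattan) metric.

(23, 10, 22) — d to each: class-A:34, class-B:39, class-C:38, class-D:33, class-E:16, class-F:46, class-G:28 → nearest is class-E
(14, 10, 23) — d to each: class-A:26, class-B:31, class-C:30, class-D:25, class-E:22, class-F:38, class-G:28 → nearest is class-E
(4, 4, 17) — d to each: class-A:34, class-B:21, class-C:22, class-D:15, class-E:36, class-F:28, class-G:36 → nearest is class-D
(19, 7, 4) — d to each: class-A:15, class-B:24, class-C:19, class-D:36, class-E:31, class-F:29, class-G:7 → nearest is class-G
(1, 8, 2) — d to each: class-A:20, class-B:9, class-C:6, class-D:21, class-E:50, class-F:16, class-G:20 → nearest is class-C
1 of the 5 points has class-G as nearest.

1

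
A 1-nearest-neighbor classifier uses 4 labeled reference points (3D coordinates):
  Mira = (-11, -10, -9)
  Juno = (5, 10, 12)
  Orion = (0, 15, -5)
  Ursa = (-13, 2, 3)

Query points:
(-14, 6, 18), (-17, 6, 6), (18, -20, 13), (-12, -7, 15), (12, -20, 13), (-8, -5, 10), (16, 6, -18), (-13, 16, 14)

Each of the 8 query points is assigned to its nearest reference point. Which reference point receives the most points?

(-14, 6, 18) — d² to each: Mira:994, Juno:413, Orion:806, Ursa:242 → nearest is Ursa
(-17, 6, 6) — d² to each: Mira:517, Juno:536, Orion:491, Ursa:41 → nearest is Ursa
(18, -20, 13) — d² to each: Mira:1425, Juno:1070, Orion:1873, Ursa:1545 → nearest is Juno
(-12, -7, 15) — d² to each: Mira:586, Juno:587, Orion:1028, Ursa:226 → nearest is Ursa
(12, -20, 13) — d² to each: Mira:1113, Juno:950, Orion:1693, Ursa:1209 → nearest is Juno
(-8, -5, 10) — d² to each: Mira:395, Juno:398, Orion:689, Ursa:123 → nearest is Ursa
(16, 6, -18) — d² to each: Mira:1066, Juno:1037, Orion:506, Ursa:1298 → nearest is Orion
(-13, 16, 14) — d² to each: Mira:1209, Juno:364, Orion:531, Ursa:317 → nearest is Ursa
Tally — Juno:2, Orion:1, Ursa:5. Ursa captures the most (5).

Ursa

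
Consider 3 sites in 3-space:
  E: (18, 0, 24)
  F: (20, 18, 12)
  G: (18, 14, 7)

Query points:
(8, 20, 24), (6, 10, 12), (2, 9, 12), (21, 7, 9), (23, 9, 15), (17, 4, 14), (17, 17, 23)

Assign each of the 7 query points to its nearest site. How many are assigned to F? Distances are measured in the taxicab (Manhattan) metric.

3

(8, 20, 24) — d to each: E:30, F:26, G:33 → nearest is F
(6, 10, 12) — d to each: E:34, F:22, G:21 → nearest is G
(2, 9, 12) — d to each: E:37, F:27, G:26 → nearest is G
(21, 7, 9) — d to each: E:25, F:15, G:12 → nearest is G
(23, 9, 15) — d to each: E:23, F:15, G:18 → nearest is F
(17, 4, 14) — d to each: E:15, F:19, G:18 → nearest is E
(17, 17, 23) — d to each: E:19, F:15, G:20 → nearest is F
3 of the 7 points have F as nearest.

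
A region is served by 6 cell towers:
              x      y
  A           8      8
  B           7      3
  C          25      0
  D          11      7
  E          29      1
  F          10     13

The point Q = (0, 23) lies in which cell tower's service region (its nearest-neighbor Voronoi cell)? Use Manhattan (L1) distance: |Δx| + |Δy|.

F

d(Q,A) = |0−8| + |23−8| = 8 + 15 = 23
d(Q,B) = |0−7| + |23−3| = 7 + 20 = 27
d(Q,C) = |0−25| + |23−0| = 25 + 23 = 48
d(Q,D) = |0−11| + |23−7| = 11 + 16 = 27
d(Q,E) = |0−29| + |23−1| = 29 + 22 = 51
d(Q,F) = |0−10| + |23−13| = 10 + 10 = 20
F is nearest.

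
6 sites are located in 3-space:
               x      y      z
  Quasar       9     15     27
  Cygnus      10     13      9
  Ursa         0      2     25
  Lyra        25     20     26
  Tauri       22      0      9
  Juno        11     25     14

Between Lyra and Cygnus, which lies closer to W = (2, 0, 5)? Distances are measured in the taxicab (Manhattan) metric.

d(W, Lyra) = |2−25| + |0−20| + |5−26| = 23 + 20 + 21 = 64
d(W, Cygnus) = |2−10| + |0−13| + |5−9| = 8 + 13 + 4 = 25
64 > 25, so Cygnus is closer.

Cygnus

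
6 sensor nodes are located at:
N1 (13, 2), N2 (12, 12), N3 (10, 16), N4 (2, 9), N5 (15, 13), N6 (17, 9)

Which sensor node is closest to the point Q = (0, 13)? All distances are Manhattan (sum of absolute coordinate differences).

d(Q,N1) = |0−13| + |13−2| = 13 + 11 = 24
d(Q,N2) = |0−12| + |13−12| = 12 + 1 = 13
d(Q,N3) = |0−10| + |13−16| = 10 + 3 = 13
d(Q,N4) = |0−2| + |13−9| = 2 + 4 = 6
d(Q,N5) = |0−15| + |13−13| = 15 + 0 = 15
d(Q,N6) = |0−17| + |13−9| = 17 + 4 = 21
Minimum is at N4.

N4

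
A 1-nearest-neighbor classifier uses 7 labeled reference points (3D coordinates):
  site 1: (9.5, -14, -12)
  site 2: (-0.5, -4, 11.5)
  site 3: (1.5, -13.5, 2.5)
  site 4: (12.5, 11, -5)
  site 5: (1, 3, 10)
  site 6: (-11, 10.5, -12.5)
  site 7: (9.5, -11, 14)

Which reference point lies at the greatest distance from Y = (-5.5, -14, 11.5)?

Compare squared distances (the ordering matches that of the actual distances):
d²(Y, site 1) = (-5.5−9.5)² + (-14−(-14))² + (11.5−(-12))² = 225 + 0 + 552.25 = 777.25
d²(Y, site 2) = (-5.5−(-0.5))² + (-14−(-4))² + (11.5−11.5)² = 25 + 100 + 0 = 125
d²(Y, site 3) = (-5.5−1.5)² + (-14−(-13.5))² + (11.5−2.5)² = 49 + 0.25 + 81 = 130.25
d²(Y, site 4) = (-5.5−12.5)² + (-14−11)² + (11.5−(-5))² = 324 + 625 + 272.25 = 1221.25
d²(Y, site 5) = (-5.5−1)² + (-14−3)² + (11.5−10)² = 42.25 + 289 + 2.25 = 333.5
d²(Y, site 6) = (-5.5−(-11))² + (-14−10.5)² + (11.5−(-12.5))² = 30.25 + 600.25 + 576 = 1206.5
d²(Y, site 7) = (-5.5−9.5)² + (-14−(-11))² + (11.5−14)² = 225 + 9 + 6.25 = 240.25
The largest is to site 4.

site 4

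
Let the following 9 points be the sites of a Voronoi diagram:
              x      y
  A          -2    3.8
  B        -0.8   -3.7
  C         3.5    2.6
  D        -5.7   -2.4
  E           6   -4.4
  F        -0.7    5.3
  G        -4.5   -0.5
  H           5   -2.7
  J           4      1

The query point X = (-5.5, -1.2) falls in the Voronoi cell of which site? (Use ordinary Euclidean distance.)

Squared Euclidean distances:
|XA|² = 12.25 + 25 = 37.25
|XB|² = 22.09 + 6.25 = 28.34
|XC|² = 81 + 14.44 = 95.44
|XD|² = 0.04 + 1.44 = 1.48
|XE|² = 132.25 + 10.24 = 142.49
|XF|² = 23.04 + 42.25 = 65.29
|XG|² = 1 + 0.49 = 1.49
|XH|² = 110.25 + 2.25 = 112.5
|XJ|² = 90.25 + 4.84 = 95.09
Minimum is at D.

D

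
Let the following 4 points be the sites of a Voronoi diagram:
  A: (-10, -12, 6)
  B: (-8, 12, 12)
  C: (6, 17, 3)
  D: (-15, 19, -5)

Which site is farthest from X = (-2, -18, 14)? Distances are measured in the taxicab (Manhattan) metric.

D

d(X,A) = |-2−(-10)| + |-18−(-12)| + |14−6| = 8 + 6 + 8 = 22
d(X,B) = |-2−(-8)| + |-18−12| + |14−12| = 6 + 30 + 2 = 38
d(X,C) = |-2−6| + |-18−17| + |14−3| = 8 + 35 + 11 = 54
d(X,D) = |-2−(-15)| + |-18−19| + |14−(-5)| = 13 + 37 + 19 = 69
The largest is to D.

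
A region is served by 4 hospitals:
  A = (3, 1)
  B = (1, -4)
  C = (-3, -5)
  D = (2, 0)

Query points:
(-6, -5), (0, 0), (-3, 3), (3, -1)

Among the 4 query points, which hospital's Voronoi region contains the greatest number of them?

D

(-6, -5) — d² to each: A:117, B:50, C:9, D:89 → nearest is C
(0, 0) — d² to each: A:10, B:17, C:34, D:4 → nearest is D
(-3, 3) — d² to each: A:40, B:65, C:64, D:34 → nearest is D
(3, -1) — d² to each: A:4, B:13, C:52, D:2 → nearest is D
Tally — C:1, D:3. D captures the most (3).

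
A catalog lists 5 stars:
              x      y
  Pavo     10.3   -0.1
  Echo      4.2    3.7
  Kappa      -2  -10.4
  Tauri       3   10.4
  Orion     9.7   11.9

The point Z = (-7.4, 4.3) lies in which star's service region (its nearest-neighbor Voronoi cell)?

Echo

Since √ is increasing, it suffices to compare squared distances:
d²(Z, Pavo) = 313.29 + 19.36 = 332.65
d²(Z, Echo) = 134.56 + 0.36 = 134.92
d²(Z, Kappa) = 29.16 + 216.09 = 245.25
d²(Z, Tauri) = 108.16 + 37.21 = 145.37
d²(Z, Orion) = 292.41 + 57.76 = 350.17
Minimum is at Echo.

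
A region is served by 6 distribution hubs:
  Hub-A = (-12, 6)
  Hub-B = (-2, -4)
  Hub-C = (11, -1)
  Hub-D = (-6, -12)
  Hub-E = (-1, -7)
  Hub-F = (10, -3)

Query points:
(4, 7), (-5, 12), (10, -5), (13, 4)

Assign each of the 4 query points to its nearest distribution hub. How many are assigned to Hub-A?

(4, 7) — d² to each: Hub-A:257, Hub-B:157, Hub-C:113, Hub-D:461, Hub-E:221, Hub-F:136 → nearest is Hub-C
(-5, 12) — d² to each: Hub-A:85, Hub-B:265, Hub-C:425, Hub-D:577, Hub-E:377, Hub-F:450 → nearest is Hub-A
(10, -5) — d² to each: Hub-A:605, Hub-B:145, Hub-C:17, Hub-D:305, Hub-E:125, Hub-F:4 → nearest is Hub-F
(13, 4) — d² to each: Hub-A:629, Hub-B:289, Hub-C:29, Hub-D:617, Hub-E:317, Hub-F:58 → nearest is Hub-C
1 of the 4 points has Hub-A as nearest.

1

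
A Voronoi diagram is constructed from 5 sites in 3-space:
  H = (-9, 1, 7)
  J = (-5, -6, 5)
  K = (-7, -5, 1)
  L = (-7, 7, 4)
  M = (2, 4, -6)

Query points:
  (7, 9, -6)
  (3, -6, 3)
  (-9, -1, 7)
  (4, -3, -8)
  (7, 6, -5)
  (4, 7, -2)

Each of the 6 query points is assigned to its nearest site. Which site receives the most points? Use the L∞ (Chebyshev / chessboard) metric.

M

(7, 9, -6) — d to each: H:16, J:15, K:14, L:14, M:5 → nearest is M
(3, -6, 3) — d to each: H:12, J:8, K:10, L:13, M:10 → nearest is J
(-9, -1, 7) — d to each: H:2, J:5, K:6, L:8, M:13 → nearest is H
(4, -3, -8) — d to each: H:15, J:13, K:11, L:12, M:7 → nearest is M
(7, 6, -5) — d to each: H:16, J:12, K:14, L:14, M:5 → nearest is M
(4, 7, -2) — d to each: H:13, J:13, K:12, L:11, M:4 → nearest is M
Tally — H:1, J:1, M:4. M captures the most (4).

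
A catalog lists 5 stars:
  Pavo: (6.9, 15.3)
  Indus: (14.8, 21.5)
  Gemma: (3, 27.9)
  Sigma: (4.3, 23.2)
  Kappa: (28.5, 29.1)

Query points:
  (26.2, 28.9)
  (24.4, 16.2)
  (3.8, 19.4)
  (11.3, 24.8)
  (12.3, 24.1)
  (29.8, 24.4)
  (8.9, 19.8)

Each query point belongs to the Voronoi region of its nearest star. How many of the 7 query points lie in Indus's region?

3

(26.2, 28.9) — d² to each: Pavo:557.45, Indus:184.72, Gemma:539.24, Sigma:512.1, Kappa:5.33 → nearest is Kappa
(24.4, 16.2) — d² to each: Pavo:307.06, Indus:120.25, Gemma:594.85, Sigma:453.01, Kappa:183.22 → nearest is Indus
(3.8, 19.4) — d² to each: Pavo:26.42, Indus:125.41, Gemma:72.89, Sigma:14.69, Kappa:704.18 → nearest is Sigma
(11.3, 24.8) — d² to each: Pavo:109.61, Indus:23.14, Gemma:78.5, Sigma:51.56, Kappa:314.33 → nearest is Indus
(12.3, 24.1) — d² to each: Pavo:106.6, Indus:13.01, Gemma:100.93, Sigma:64.81, Kappa:287.44 → nearest is Indus
(29.8, 24.4) — d² to each: Pavo:607.22, Indus:233.41, Gemma:730.49, Sigma:651.69, Kappa:23.78 → nearest is Kappa
(8.9, 19.8) — d² to each: Pavo:24.25, Indus:37.7, Gemma:100.42, Sigma:32.72, Kappa:470.65 → nearest is Pavo
3 of the 7 points have Indus as nearest.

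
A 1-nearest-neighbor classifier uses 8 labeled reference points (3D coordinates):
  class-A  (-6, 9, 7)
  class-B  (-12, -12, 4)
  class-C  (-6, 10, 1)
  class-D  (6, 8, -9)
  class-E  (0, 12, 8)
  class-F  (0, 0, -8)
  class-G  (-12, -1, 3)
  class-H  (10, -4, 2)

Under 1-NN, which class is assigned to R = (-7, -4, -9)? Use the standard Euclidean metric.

class-F

Since √ is increasing, it suffices to compare squared distances:
d²(R, class-A) = (-7−(-6))² + (-4−9)² + (-9−7)² = 1 + 169 + 256 = 426
d²(R, class-B) = (-7−(-12))² + (-4−(-12))² + (-9−4)² = 25 + 64 + 169 = 258
d²(R, class-C) = (-7−(-6))² + (-4−10)² + (-9−1)² = 1 + 196 + 100 = 297
d²(R, class-D) = (-7−6)² + (-4−8)² + (-9−(-9))² = 169 + 144 + 0 = 313
d²(R, class-E) = (-7−0)² + (-4−12)² + (-9−8)² = 49 + 256 + 289 = 594
d²(R, class-F) = (-7−0)² + (-4−0)² + (-9−(-8))² = 49 + 16 + 1 = 66
d²(R, class-G) = (-7−(-12))² + (-4−(-1))² + (-9−3)² = 25 + 9 + 144 = 178
d²(R, class-H) = (-7−10)² + (-4−(-4))² + (-9−2)² = 289 + 0 + 121 = 410
The smallest is to class-F, so R lies in the Voronoi region of class-F.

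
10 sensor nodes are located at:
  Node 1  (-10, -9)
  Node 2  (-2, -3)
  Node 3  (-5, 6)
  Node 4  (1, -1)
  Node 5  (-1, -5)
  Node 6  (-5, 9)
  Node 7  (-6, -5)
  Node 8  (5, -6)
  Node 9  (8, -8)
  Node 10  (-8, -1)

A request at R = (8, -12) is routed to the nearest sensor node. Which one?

Since √ is increasing, it suffices to compare squared distances:
d²(R, Node 1) = 324 + 9 = 333
d²(R, Node 2) = 100 + 81 = 181
d²(R, Node 3) = 169 + 324 = 493
d²(R, Node 4) = 49 + 121 = 170
d²(R, Node 5) = 81 + 49 = 130
d²(R, Node 6) = 169 + 441 = 610
d²(R, Node 7) = 196 + 49 = 245
d²(R, Node 8) = 9 + 36 = 45
d²(R, Node 9) = 0 + 16 = 16
d²(R, Node 10) = 256 + 121 = 377
Minimum is at Node 9.

Node 9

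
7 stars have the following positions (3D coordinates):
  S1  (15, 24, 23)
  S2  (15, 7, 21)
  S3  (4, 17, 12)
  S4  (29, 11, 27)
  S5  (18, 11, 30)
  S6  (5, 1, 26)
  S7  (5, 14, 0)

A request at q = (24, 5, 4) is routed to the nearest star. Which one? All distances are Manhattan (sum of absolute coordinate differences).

S2

d(q,S1) = 9 + 19 + 19 = 47
d(q,S2) = 9 + 2 + 17 = 28
d(q,S3) = 20 + 12 + 8 = 40
d(q,S4) = 5 + 6 + 23 = 34
d(q,S5) = 6 + 6 + 26 = 38
d(q,S6) = 19 + 4 + 22 = 45
d(q,S7) = 19 + 9 + 4 = 32
The smallest is to S2, so q lies in the Voronoi region of S2.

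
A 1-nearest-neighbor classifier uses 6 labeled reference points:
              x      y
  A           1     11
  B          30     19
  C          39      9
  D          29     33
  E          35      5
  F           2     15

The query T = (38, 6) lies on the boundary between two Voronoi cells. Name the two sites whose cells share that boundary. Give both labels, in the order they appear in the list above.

C and E

Squared distances from T to each site:
|TA|² = (38−1)² + (6−11)² = 1369 + 25 = 1394
|TB|² = (38−30)² + (6−19)² = 64 + 169 = 233
|TC|² = (38−39)² + (6−9)² = 1 + 9 = 10
|TD|² = (38−29)² + (6−33)² = 81 + 729 = 810
|TE|² = (38−35)² + (6−5)² = 9 + 1 = 10
|TF|² = (38−2)² + (6−15)² = 1296 + 81 = 1377
T is equidistant from C and E (both at squared distance 10), and every other site is strictly farther — so T lies on the C–E Voronoi edge.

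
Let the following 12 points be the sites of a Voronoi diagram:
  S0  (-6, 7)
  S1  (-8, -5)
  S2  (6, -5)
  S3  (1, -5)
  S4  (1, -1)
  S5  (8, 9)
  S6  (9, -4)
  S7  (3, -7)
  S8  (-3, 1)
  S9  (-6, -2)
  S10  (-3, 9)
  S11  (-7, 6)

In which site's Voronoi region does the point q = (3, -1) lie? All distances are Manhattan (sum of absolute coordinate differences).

d(q,S0) = 9 + 8 = 17
d(q,S1) = 11 + 4 = 15
d(q,S2) = 3 + 4 = 7
d(q,S3) = 2 + 4 = 6
d(q,S4) = 2 + 0 = 2
d(q,S5) = 5 + 10 = 15
d(q,S6) = 6 + 3 = 9
d(q,S7) = 0 + 6 = 6
d(q,S8) = 6 + 2 = 8
d(q,S9) = 9 + 1 = 10
d(q, S10) = 6 + 10 = 16
d(q, S11) = 10 + 7 = 17
The smallest is to S4, so q lies in the Voronoi region of S4.

S4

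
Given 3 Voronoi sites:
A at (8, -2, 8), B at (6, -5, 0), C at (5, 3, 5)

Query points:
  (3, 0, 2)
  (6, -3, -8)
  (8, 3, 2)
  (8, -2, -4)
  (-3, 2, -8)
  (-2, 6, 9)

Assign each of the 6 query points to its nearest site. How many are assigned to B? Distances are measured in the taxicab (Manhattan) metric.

(3, 0, 2) — d to each: A:13, B:10, C:8 → nearest is C
(6, -3, -8) — d to each: A:19, B:10, C:20 → nearest is B
(8, 3, 2) — d to each: A:11, B:12, C:6 → nearest is C
(8, -2, -4) — d to each: A:12, B:9, C:17 → nearest is B
(-3, 2, -8) — d to each: A:31, B:24, C:22 → nearest is C
(-2, 6, 9) — d to each: A:19, B:28, C:14 → nearest is C
2 of the 6 points have B as nearest.

2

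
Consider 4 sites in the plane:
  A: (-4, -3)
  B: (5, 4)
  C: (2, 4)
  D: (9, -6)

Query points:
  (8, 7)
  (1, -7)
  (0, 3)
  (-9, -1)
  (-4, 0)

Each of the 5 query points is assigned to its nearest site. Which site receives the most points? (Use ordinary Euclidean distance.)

(8, 7) — d² to each: A:244, B:18, C:45, D:170 → nearest is B
(1, -7) — d² to each: A:41, B:137, C:122, D:65 → nearest is A
(0, 3) — d² to each: A:52, B:26, C:5, D:162 → nearest is C
(-9, -1) — d² to each: A:29, B:221, C:146, D:349 → nearest is A
(-4, 0) — d² to each: A:9, B:97, C:52, D:205 → nearest is A
Tally — A:3, B:1, C:1. A captures the most (3).

A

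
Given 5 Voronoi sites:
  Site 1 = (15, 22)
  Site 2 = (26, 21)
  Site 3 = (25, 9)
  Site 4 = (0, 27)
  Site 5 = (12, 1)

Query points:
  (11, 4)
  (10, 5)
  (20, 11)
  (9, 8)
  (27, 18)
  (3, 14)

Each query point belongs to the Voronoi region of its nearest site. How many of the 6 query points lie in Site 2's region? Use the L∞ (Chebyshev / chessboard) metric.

(11, 4) — d to each: Site 1:18, Site 2:17, Site 3:14, Site 4:23, Site 5:3 → nearest is Site 5
(10, 5) — d to each: Site 1:17, Site 2:16, Site 3:15, Site 4:22, Site 5:4 → nearest is Site 5
(20, 11) — d to each: Site 1:11, Site 2:10, Site 3:5, Site 4:20, Site 5:10 → nearest is Site 3
(9, 8) — d to each: Site 1:14, Site 2:17, Site 3:16, Site 4:19, Site 5:7 → nearest is Site 5
(27, 18) — d to each: Site 1:12, Site 2:3, Site 3:9, Site 4:27, Site 5:17 → nearest is Site 2
(3, 14) — d to each: Site 1:12, Site 2:23, Site 3:22, Site 4:13, Site 5:13 → nearest is Site 1
1 of the 6 points has Site 2 as nearest.

1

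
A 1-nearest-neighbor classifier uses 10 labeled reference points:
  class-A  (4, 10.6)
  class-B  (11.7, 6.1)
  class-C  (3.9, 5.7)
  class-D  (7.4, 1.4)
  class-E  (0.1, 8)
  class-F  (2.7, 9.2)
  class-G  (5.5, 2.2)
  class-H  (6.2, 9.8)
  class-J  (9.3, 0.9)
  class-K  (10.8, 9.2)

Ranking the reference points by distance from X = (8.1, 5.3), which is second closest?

class-D

Since √ is increasing, it suffices to compare squared distances:
d²(X, class-A) = (8.1−4)² + (5.3−10.6)² = 16.81 + 28.09 = 44.9
d²(X, class-B) = (8.1−11.7)² + (5.3−6.1)² = 12.96 + 0.64 = 13.6
d²(X, class-C) = (8.1−3.9)² + (5.3−5.7)² = 17.64 + 0.16 = 17.8
d²(X, class-D) = (8.1−7.4)² + (5.3−1.4)² = 0.49 + 15.21 = 15.7
d²(X, class-E) = (8.1−0.1)² + (5.3−8)² = 64 + 7.29 = 71.29
d²(X, class-F) = (8.1−2.7)² + (5.3−9.2)² = 29.16 + 15.21 = 44.37
d²(X, class-G) = (8.1−5.5)² + (5.3−2.2)² = 6.76 + 9.61 = 16.37
d²(X, class-H) = (8.1−6.2)² + (5.3−9.8)² = 3.61 + 20.25 = 23.86
d²(X, class-J) = (8.1−9.3)² + (5.3−0.9)² = 1.44 + 19.36 = 20.8
d²(X, class-K) = (8.1−10.8)² + (5.3−9.2)² = 7.29 + 15.21 = 22.5
Sorted ascending: class-B, class-D, class-G, … — the second-nearest is class-D.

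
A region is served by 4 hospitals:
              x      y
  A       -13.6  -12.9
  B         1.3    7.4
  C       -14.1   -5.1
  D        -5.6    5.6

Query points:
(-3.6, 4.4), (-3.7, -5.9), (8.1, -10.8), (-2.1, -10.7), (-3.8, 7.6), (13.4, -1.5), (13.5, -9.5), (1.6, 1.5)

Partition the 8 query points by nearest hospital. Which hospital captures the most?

(-3.6, 4.4) — d² to each: A:399.29, B:33.01, C:200.5, D:5.44 → nearest is D
(-3.7, -5.9) — d² to each: A:147.01, B:201.89, C:108.8, D:135.86 → nearest is C
(8.1, -10.8) — d² to each: A:475.3, B:377.48, C:525.33, D:456.65 → nearest is B
(-2.1, -10.7) — d² to each: A:137.09, B:339.17, C:175.36, D:277.94 → nearest is A
(-3.8, 7.6) — d² to each: A:516.29, B:26.05, C:267.38, D:7.24 → nearest is D
(13.4, -1.5) — d² to each: A:858.96, B:225.62, C:769.21, D:411.41 → nearest is B
(13.5, -9.5) — d² to each: A:745.97, B:434.45, C:781.12, D:592.82 → nearest is B
(1.6, 1.5) — d² to each: A:438.4, B:34.9, C:290.05, D:68.65 → nearest is B
Tally — A:1, B:4, C:1, D:2. B captures the most (4).

B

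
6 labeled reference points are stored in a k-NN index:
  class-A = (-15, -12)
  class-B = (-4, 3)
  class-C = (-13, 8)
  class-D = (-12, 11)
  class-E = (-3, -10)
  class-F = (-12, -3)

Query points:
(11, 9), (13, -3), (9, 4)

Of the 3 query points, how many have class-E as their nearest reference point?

1

(11, 9) — d² to each: class-A:1117, class-B:261, class-C:577, class-D:533, class-E:557, class-F:673 → nearest is class-B
(13, -3) — d² to each: class-A:865, class-B:325, class-C:797, class-D:821, class-E:305, class-F:625 → nearest is class-E
(9, 4) — d² to each: class-A:832, class-B:170, class-C:500, class-D:490, class-E:340, class-F:490 → nearest is class-B
1 of the 3 points has class-E as nearest.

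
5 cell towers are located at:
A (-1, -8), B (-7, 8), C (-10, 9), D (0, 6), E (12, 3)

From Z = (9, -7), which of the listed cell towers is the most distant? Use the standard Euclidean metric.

Compare squared distances (the ordering matches that of the actual distances):
|ZA|² = (9−(-1))² + (-7−(-8))² = 100 + 1 = 101
|ZB|² = (9−(-7))² + (-7−8)² = 256 + 225 = 481
|ZC|² = (9−(-10))² + (-7−9)² = 361 + 256 = 617
|ZD|² = (9−0)² + (-7−6)² = 81 + 169 = 250
|ZE|² = (9−12)² + (-7−3)² = 9 + 100 = 109
The largest is to C.

C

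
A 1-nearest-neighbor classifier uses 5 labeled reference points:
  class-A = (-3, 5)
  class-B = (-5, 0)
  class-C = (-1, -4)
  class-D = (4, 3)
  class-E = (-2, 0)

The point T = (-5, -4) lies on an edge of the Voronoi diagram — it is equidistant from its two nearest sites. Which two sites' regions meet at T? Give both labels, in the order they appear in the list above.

class-B and class-C

Squared distances from T to each site:
d²(T, class-A) = 4 + 81 = 85
d²(T, class-B) = 0 + 16 = 16
d²(T, class-C) = 16 + 0 = 16
d²(T, class-D) = 81 + 49 = 130
d²(T, class-E) = 9 + 16 = 25
T is equidistant from class-B and class-C (both at squared distance 16), and every other site is strictly farther — so T lies on the class-B–class-C Voronoi edge.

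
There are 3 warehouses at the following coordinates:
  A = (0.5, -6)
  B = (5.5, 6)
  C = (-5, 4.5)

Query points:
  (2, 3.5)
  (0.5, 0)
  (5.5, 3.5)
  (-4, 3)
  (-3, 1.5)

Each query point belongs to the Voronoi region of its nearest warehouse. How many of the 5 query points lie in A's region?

(2, 3.5) — d² to each: A:92.5, B:18.5, C:50 → nearest is B
(0.5, 0) — d² to each: A:36, B:61, C:50.5 → nearest is A
(5.5, 3.5) — d² to each: A:115.25, B:6.25, C:111.25 → nearest is B
(-4, 3) — d² to each: A:101.25, B:99.25, C:3.25 → nearest is C
(-3, 1.5) — d² to each: A:68.5, B:92.5, C:13 → nearest is C
1 of the 5 points has A as nearest.

1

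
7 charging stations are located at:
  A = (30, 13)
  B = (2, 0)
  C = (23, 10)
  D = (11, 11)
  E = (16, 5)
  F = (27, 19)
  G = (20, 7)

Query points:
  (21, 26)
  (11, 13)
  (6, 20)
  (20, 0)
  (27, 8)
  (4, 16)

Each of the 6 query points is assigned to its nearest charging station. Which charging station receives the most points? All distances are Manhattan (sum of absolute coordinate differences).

(21, 26) — d to each: A:22, B:45, C:18, D:25, E:26, F:13, G:20 → nearest is F
(11, 13) — d to each: A:19, B:22, C:15, D:2, E:13, F:22, G:15 → nearest is D
(6, 20) — d to each: A:31, B:24, C:27, D:14, E:25, F:22, G:27 → nearest is D
(20, 0) — d to each: A:23, B:18, C:13, D:20, E:9, F:26, G:7 → nearest is G
(27, 8) — d to each: A:8, B:33, C:6, D:19, E:14, F:11, G:8 → nearest is C
(4, 16) — d to each: A:29, B:18, C:25, D:12, E:23, F:26, G:25 → nearest is D
Tally — C:1, D:3, F:1, G:1. D captures the most (3).

D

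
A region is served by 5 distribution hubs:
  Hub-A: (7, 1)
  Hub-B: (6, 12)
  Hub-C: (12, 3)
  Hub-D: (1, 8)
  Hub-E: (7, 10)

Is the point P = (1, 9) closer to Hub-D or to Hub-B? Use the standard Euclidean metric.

Hub-D

Compare squared distances:
d²(P, Hub-D) = (1−1)² + (9−8)² = 0 + 1 = 1
d²(P, Hub-B) = (1−6)² + (9−12)² = 25 + 9 = 34
1 < 34, so Hub-D is closer.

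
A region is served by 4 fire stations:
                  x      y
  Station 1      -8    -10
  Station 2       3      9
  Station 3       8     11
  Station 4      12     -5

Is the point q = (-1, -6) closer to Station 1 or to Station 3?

Compare squared distances:
d²(q, Station 1) = (-1−(-8))² + (-6−(-10))² = 49 + 16 = 65
d²(q, Station 3) = (-1−8)² + (-6−11)² = 81 + 289 = 370
65 < 370, so Station 1 is closer.

Station 1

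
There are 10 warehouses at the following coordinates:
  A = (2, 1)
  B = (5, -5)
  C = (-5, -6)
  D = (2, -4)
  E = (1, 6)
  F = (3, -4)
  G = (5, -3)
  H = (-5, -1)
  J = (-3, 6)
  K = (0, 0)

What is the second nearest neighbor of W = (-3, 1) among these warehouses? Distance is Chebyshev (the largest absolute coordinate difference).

d(W,A) = max(5, 0) = 5
d(W,B) = max(8, 6) = 8
d(W,C) = max(2, 7) = 7
d(W,D) = max(5, 5) = 5
d(W,E) = max(4, 5) = 5
d(W,F) = max(6, 5) = 6
d(W,G) = max(8, 4) = 8
d(W,H) = max(2, 2) = 2
d(W,J) = max(0, 5) = 5
d(W,K) = max(3, 1) = 3
Sorted ascending: H, K, A, … — the second-nearest is K.

K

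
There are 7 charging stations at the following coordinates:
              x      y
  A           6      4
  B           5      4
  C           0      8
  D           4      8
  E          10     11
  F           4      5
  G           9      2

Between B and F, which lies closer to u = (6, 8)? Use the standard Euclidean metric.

Compare squared distances:
|uB|² = (6−5)² + (8−4)² = 1 + 16 = 17
|uF|² = (6−4)² + (8−5)² = 4 + 9 = 13
17 > 13, so F is closer.

F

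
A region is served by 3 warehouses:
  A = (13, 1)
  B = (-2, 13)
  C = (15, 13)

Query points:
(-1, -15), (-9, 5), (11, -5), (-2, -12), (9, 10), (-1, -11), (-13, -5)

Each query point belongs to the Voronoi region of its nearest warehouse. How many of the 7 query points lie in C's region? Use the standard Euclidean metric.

1

(-1, -15) — d² to each: A:452, B:785, C:1040 → nearest is A
(-9, 5) — d² to each: A:500, B:113, C:640 → nearest is B
(11, -5) — d² to each: A:40, B:493, C:340 → nearest is A
(-2, -12) — d² to each: A:394, B:625, C:914 → nearest is A
(9, 10) — d² to each: A:97, B:130, C:45 → nearest is C
(-1, -11) — d² to each: A:340, B:577, C:832 → nearest is A
(-13, -5) — d² to each: A:712, B:445, C:1108 → nearest is B
1 of the 7 points has C as nearest.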